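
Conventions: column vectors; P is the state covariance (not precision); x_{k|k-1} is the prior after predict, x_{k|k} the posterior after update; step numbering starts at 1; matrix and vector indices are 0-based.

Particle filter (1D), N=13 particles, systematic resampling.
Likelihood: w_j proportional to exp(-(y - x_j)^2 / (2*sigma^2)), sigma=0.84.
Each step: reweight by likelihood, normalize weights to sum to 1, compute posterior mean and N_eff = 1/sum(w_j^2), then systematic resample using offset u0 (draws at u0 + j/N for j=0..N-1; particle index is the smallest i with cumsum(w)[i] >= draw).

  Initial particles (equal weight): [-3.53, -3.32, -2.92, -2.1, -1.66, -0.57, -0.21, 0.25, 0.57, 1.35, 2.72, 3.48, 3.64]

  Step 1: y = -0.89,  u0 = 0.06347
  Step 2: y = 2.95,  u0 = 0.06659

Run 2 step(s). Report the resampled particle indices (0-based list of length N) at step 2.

step 1: w=[0.0021, 0.0045, 0.0159, 0.1047, 0.1940, 0.2747, 0.2128, 0.1176, 0.0652, 0.0084, 0.0000, 0.0000, 0.0000]  mean=-0.7340  Neff=5.3256  idx=[3, 4, 4, 4, 5, 5, 5, 6, 6, 6, 7, 7, 8]
step 2: w=[0.0000, 0.0000, 0.0000, 0.0000, 0.0047, 0.0047, 0.0047, 0.0260, 0.0260, 0.0260, 0.1758, 0.1758, 0.5562]  mean=0.3804  Neff=2.6795  idx=[9, 10, 10, 11, 11, 12, 12, 12, 12, 12, 12, 12, 12]

resampled_idx = [9, 10, 10, 11, 11, 12, 12, 12, 12, 12, 12, 12, 12]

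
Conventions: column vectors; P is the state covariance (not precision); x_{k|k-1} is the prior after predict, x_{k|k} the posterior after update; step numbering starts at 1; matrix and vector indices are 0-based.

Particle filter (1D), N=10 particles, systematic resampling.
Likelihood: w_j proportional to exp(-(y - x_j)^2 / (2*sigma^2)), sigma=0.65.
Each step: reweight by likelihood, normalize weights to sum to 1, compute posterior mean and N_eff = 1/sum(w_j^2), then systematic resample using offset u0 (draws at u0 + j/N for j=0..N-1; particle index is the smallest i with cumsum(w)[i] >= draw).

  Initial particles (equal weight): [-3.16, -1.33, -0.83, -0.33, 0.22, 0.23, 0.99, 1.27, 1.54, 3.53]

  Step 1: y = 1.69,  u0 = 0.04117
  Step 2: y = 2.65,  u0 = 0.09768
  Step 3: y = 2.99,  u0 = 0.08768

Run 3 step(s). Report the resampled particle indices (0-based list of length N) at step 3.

step 1: w=[0.0000, 0.0000, 0.0002, 0.0032, 0.0306, 0.0317, 0.2213, 0.3208, 0.3849, 0.0072]  mean=1.2575  Neff=3.3105  idx=[5, 6, 6, 7, 7, 7, 8, 8, 8, 8]
step 2: w=[0.0007, 0.0290, 0.0290, 0.0793, 0.0793, 0.0793, 0.1758, 0.1758, 0.1758, 0.1758]  mean=1.4429  Neff=6.9341  idx=[3, 4, 6, 6, 7, 7, 8, 8, 9, 9]
step 3: w=[0.0416, 0.0416, 0.1146, 0.1146, 0.1146, 0.1146, 0.1146, 0.1146, 0.1146, 0.1146]  mean=1.5175  Neff=9.2148  idx=[2, 2, 3, 4, 5, 6, 7, 8, 9, 9]

resampled_idx = [2, 2, 3, 4, 5, 6, 7, 8, 9, 9]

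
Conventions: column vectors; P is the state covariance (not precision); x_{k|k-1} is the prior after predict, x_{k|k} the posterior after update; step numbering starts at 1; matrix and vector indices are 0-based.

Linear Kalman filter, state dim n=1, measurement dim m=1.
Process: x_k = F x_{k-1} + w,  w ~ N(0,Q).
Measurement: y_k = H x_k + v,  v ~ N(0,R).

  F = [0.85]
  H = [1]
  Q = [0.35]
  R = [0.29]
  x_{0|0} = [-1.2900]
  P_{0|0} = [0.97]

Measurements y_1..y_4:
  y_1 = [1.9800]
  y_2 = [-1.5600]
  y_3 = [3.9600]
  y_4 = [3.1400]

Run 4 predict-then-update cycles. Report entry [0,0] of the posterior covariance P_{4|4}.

step 1: x^-=[-1.0965]  P^-=[1.0508]  S=[1.3408]  K=[0.7837]  nu=[3.0765]  x^+=[1.3146]  P^+=[0.2273]
step 2: x^-=[1.1174]  P^-=[0.5142]  S=[0.8042]  K=[0.6394]  nu=[-2.6774]  x^+=[-0.5945]  P^+=[0.1854]
step 3: x^-=[-0.5053]  P^-=[0.4840]  S=[0.7740]  K=[0.6253]  nu=[4.4653]  x^+=[2.2869]  P^+=[0.1813]
step 4: x^-=[1.9438]  P^-=[0.4810]  S=[0.7710]  K=[0.6239]  nu=[1.1962]  x^+=[2.6901]  P^+=[0.1809]

P_post[0,0] = 0.1809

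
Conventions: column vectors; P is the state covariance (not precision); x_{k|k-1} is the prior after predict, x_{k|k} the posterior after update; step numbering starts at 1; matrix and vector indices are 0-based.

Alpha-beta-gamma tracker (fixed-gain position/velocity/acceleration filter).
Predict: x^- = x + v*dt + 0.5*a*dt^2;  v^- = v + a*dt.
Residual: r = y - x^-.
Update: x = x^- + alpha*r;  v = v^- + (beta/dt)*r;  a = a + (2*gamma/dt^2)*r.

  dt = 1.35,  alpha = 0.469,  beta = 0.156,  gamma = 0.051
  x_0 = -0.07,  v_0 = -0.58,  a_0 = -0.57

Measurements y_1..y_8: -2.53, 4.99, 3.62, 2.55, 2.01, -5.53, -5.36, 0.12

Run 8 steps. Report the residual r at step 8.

step 1: x_pred=-1.3724  r=-1.1576  x^+=-1.9153  v^+=-1.4833  a^+=-0.6348
step 2: x_pred=-4.4962  r=9.4862  x^+=-0.0472  v^+=-1.2440  a^+=-0.1039
step 3: x_pred=-1.8213  r=5.4413  x^+=0.7307  v^+=-0.7555  a^+=0.2007
step 4: x_pred=-0.1064  r=2.6564  x^+=1.1395  v^+=-0.1777  a^+=0.3493
step 5: x_pred=1.2179  r=0.7921  x^+=1.5894  v^+=0.3855  a^+=0.3937
step 6: x_pred=2.4685  r=-7.9985  x^+=-1.2828  v^+=-0.0074  a^+=-0.0540
step 7: x_pred=-1.3419  r=-4.0181  x^+=-3.2264  v^+=-0.5446  a^+=-0.2789
step 8: x_pred=-4.2157  r=4.3357  x^+=-2.1823  v^+=-0.4200  a^+=-0.0362

resid = 4.3357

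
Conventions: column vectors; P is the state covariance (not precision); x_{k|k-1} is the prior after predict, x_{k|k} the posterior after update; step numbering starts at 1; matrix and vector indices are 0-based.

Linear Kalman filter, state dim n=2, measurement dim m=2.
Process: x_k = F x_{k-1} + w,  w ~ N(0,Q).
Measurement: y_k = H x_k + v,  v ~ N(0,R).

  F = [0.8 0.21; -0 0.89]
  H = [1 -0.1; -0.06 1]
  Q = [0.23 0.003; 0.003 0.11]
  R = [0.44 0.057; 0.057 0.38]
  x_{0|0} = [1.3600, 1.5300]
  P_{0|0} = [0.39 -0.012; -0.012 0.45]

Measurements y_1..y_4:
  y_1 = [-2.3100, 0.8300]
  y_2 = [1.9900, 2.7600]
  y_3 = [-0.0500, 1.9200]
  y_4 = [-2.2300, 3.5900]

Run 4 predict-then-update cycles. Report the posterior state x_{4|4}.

step 1: x^-=[1.4093, 1.3617]  P^-=[0.4954 0.0786; 0.0786 0.4664]  S=[0.9244 0.0597; 0.0597 0.8388]  K=[0.5261 0.0208; -0.0010 0.5505]  nu=[-3.5831, -0.4471]  x^+=[-0.4851, 1.1191]  P^+=[0.2379 0.0522; 0.0522 0.2123]
step 2: x^-=[-0.1531, 0.9960]  P^-=[0.4091 0.0798; 0.0798 0.2781]  S=[0.8360 0.0849; 0.0849 0.6500]  K=[0.4776 0.0226; 0.0197 0.4179]  nu=[2.2427, 1.7548]  x^+=[0.9577, 1.7737]  P^+=[0.2163 0.0488; 0.0488 0.1629]
step 3: x^-=[1.1386, 1.5786]  P^-=[0.3920 0.0682; 0.0682 0.2390]  S=[0.8208 0.0782; 0.0782 0.6122]  K=[0.4681 0.0132; 0.0176 0.3815]  nu=[-1.0308, 0.4097]  x^+=[0.6616, 1.7167]  P^+=[0.2111 0.0444; 0.0444 0.1486]
step 4: x^-=[0.8898, 1.5279]  P^-=[0.3866 0.0624; 0.0624 0.2277]  S=[0.8164 0.0738; 0.0738 0.6016]  K=[0.4652 0.0081; 0.0150 0.3704]  nu=[-2.9670, 2.1155]  x^+=[-0.4733, 2.2670]  P^+=[0.2093 0.0421; 0.0421 0.1442]

x_post = [-0.4733, 2.2670]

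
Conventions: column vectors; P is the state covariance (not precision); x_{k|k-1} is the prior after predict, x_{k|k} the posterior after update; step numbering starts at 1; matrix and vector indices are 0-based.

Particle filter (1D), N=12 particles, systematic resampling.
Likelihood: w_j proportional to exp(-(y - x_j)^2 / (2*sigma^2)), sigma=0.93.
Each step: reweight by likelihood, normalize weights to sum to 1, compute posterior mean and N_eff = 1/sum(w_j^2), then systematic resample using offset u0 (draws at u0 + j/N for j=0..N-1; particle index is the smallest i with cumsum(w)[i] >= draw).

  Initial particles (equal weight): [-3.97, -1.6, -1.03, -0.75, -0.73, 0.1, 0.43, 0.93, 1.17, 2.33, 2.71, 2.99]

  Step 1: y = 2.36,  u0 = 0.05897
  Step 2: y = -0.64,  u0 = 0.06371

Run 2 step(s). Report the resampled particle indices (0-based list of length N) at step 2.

resampled_idx = [0, 0, 0, 0, 0, 1, 1, 1, 2, 2, 2, 5]

step 1: w=[0.0000, 0.0000, 0.0004, 0.0010, 0.0011, 0.0143, 0.0318, 0.0840, 0.1208, 0.2737, 0.2552, 0.2177]  mean=2.2129  Neff=4.7549  idx=[7, 8, 8, 9, 9, 9, 10, 10, 10, 11, 11, 11]
step 2: w=[0.4251, 0.2660, 0.2660, 0.0108, 0.0108, 0.0108, 0.0027, 0.0027, 0.0027, 0.0009, 0.0009, 0.0009]  mean=1.1227  Neff=3.1006  idx=[0, 0, 0, 0, 0, 1, 1, 1, 2, 2, 2, 5]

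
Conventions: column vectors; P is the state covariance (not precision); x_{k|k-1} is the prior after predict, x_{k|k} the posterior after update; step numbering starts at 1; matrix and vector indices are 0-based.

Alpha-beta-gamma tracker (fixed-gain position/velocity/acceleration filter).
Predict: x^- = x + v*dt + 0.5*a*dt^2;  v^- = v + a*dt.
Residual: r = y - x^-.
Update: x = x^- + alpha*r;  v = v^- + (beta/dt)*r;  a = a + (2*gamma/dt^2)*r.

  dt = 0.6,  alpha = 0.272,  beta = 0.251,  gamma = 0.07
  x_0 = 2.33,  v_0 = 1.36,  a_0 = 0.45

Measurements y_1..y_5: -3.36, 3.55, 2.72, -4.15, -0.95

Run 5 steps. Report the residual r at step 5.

step 1: x_pred=3.2270  r=-6.5870  x^+=1.4353  v^+=-1.1256  a^+=-2.1116
step 2: x_pred=0.3799  r=3.1701  x^+=1.2422  v^+=-1.0664  a^+=-0.8788
step 3: x_pred=0.4442  r=2.2758  x^+=1.0632  v^+=-0.6416  a^+=0.0062
step 4: x_pred=0.6794  r=-4.8294  x^+=-0.6342  v^+=-2.6581  a^+=-1.8718
step 5: x_pred=-2.5660  r=1.6160  x^+=-2.1265  v^+=-3.1052  a^+=-1.2434

resid = 1.6160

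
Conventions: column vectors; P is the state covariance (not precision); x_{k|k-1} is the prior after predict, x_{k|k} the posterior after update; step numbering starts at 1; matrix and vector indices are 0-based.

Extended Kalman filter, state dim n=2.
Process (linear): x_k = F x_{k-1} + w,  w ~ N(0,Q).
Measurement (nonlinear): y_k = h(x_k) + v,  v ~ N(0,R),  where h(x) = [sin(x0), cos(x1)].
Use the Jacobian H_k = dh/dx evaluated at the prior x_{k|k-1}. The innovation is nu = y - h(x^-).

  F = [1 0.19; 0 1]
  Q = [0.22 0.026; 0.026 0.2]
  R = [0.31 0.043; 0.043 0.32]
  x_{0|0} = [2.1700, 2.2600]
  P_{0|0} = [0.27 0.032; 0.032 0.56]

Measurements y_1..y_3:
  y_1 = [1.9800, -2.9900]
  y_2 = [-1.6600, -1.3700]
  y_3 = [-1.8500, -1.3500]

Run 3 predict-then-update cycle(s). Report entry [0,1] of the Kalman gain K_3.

K[0,1] = 0.1371

step 1: x^-=[2.5994, 2.2600]  P^-=[0.5224 0.1644; 0.1644 0.7600]  H_jac=[-0.8566 0.0000; 0.0000 -0.7718]  S=[0.6933 0.1517; 0.1517 0.7727]  K=[-0.6368 -0.0392; -0.0387 -0.7515]  nu=[1.4640, -2.3541]  x^+=[1.7593, 3.9725]  P^+=[0.2324 0.0517; 0.0517 0.3138]
step 2: x^-=[2.5141, 3.9725]  P^-=[0.4834 0.1373; 0.1373 0.5138]  H_jac=[-0.8095 0.0000; 0.0000 0.7385]  S=[0.6268 -0.0391; -0.0391 0.6002]  K=[-0.6163 0.1288; -0.1385 0.6231]  nu=[-2.2471, -0.6958]  x^+=[3.8094, 3.8501]  P^+=[0.2292 0.0199; 0.0199 0.2619]
step 3: x^-=[4.5409, 3.8501]  P^-=[0.4662 0.0957; 0.0957 0.4619]  H_jac=[-0.1706 0.0000; 0.0000 0.6507]  S=[0.3236 0.0324; 0.0324 0.5156]  K=[-0.2596 0.1371; -0.1095 0.5899]  nu=[-0.8647, -0.5907]  x^+=[4.6844, 3.5964]  P^+=[0.4370 0.0503; 0.0503 0.2828]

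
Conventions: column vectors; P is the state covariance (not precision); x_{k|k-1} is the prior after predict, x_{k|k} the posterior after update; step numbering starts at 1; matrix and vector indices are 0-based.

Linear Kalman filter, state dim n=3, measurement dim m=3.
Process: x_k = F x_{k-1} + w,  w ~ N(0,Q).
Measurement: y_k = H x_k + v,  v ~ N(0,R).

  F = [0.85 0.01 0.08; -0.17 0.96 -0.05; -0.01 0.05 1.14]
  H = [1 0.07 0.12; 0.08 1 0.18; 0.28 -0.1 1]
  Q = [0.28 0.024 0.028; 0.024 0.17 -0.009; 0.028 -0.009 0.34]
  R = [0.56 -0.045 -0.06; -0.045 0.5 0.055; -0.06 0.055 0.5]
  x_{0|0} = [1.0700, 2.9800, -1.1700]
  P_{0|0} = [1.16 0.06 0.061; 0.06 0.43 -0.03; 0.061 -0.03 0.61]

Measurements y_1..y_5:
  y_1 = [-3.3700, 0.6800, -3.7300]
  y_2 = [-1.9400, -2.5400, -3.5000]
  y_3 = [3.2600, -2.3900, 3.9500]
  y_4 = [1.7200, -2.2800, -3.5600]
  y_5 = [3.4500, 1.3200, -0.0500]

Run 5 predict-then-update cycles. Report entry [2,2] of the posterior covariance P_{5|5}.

P_post[2,2] = 0.3168

step 1: x^-=[0.8457, 2.7374, -1.1955]  P^-=[1.1313 -0.0988 0.1351; -0.0988 0.5857 -0.0668; 0.1351 -0.0668 1.1291]  S=[1.7279 0.0283 0.5319; 0.0283 1.0935 0.1502; 0.5319 0.1502 1.8182]  K=[0.6394 -0.0112 0.0678; -0.0081 0.5349 -0.1260; -0.0488 0.0458 0.6560]  nu=[-4.2639, -1.9099, -2.4976]  x^+=[-2.0287, 2.0649, -2.7134]  P^+=[0.3708 -0.0400 -0.1129; -0.0400 0.2633 0.0044; -0.1129 0.0044 0.3655]
step 2: x^-=[-1.9208, 2.4629, -2.9698]  P^-=[0.5343 -0.0544 -0.0526; -0.0544 0.4350 0.0108; -0.0526 0.0108 0.8188]  S=[1.0881 -0.0174 0.1354; -0.0174 0.9586 0.1598; 0.1354 0.1598 1.3364]  K=[0.4776 -0.0185 0.0304; -0.0020 0.4665 -0.0914; -0.0307 0.0606 0.5967]  nu=[0.1648, -4.3146, 0.2539]  x^+=[-1.7547, 0.4267, -3.0848]  P^+=[0.2804 -0.0341 -0.0964; -0.0341 0.2288 0.0125; -0.0964 0.0125 0.3318]
step 3: x^-=[-1.7340, 0.8622, -3.4778]  P^-=[0.4711 -0.0371 -0.0386; -0.0371 0.3981 0.0164; -0.0386 0.0164 0.7754]  S=[1.0300 -0.0051 0.1262; -0.0051 0.9251 0.1663; 0.1262 0.1663 1.2935]  K=[0.4463 -0.0103 0.0328; 0.0055 0.4454 -0.0839; -0.0172 0.0602 0.5838]  nu=[5.3510, -2.4875, 7.9996]  x^+=[0.9418, -0.8878, 0.9500]  P^+=[0.2608 -0.0287 -0.0868; -0.0287 0.2180 0.0120; -0.0868 0.0120 0.3218]
step 4: x^-=[0.8677, -1.0599, 1.0292]  P^-=[0.4583 -0.0304 -0.0299; -0.0304 0.3859 0.0140; -0.0299 0.0140 0.7621]  S=[1.0199 0.0007 0.1294; 0.0007 0.9129 0.1654; 0.1294 0.1654 1.2841]  K=[0.4392 -0.0059 0.0355; 0.0085 0.4379 -0.0831; -0.0123 0.0580 0.5797]  nu=[0.8030, -1.4748, -4.9381]  x^+=[1.0536, -1.2887, -1.9287]  P^+=[0.2559 -0.0262 -0.0832; -0.0262 0.2142 0.0108; -0.0832 0.0108 0.3181]
step 5: x^-=[0.7284, -1.3198, -2.2737]  P^-=[0.4552 -0.0281 -0.0265; -0.0281 0.3817 0.0119; -0.0265 0.0119 0.7572]  S=[1.0179 0.0028 0.1312; 0.0028 0.9082 0.1639; 0.1312 0.1639 1.2810]  K=[0.4374 -0.0040 0.0367; 0.0096 0.4352 -0.0833; -0.0107 0.0565 0.5782]  nu=[3.0868, 2.9908, 1.8877]  x^+=[2.1359, -0.1459, -1.0460]  P^+=[0.2545 -0.0253 -0.0819; -0.0253 0.2128 0.0101; -0.0819 0.0101 0.3168]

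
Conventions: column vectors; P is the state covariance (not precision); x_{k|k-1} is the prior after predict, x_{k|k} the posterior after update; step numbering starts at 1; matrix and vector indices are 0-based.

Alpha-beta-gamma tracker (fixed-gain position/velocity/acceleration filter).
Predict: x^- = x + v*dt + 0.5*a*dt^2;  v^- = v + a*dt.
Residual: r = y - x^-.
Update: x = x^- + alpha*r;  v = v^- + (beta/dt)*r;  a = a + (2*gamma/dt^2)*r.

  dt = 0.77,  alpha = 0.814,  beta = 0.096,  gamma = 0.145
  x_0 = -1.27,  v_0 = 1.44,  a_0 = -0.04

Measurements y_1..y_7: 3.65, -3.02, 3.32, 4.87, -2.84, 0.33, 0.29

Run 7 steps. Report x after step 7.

step 1: x_pred=-0.1731  r=3.8231  x^+=2.9389  v^+=1.8858  a^+=1.8299
step 2: x_pred=4.9335  r=-7.9535  x^+=-1.5407  v^+=2.3033  a^+=-2.0603
step 3: x_pred=-0.3779  r=3.6979  x^+=2.6322  v^+=1.1779  a^+=-0.2516
step 4: x_pred=3.4646  r=1.4054  x^+=4.6086  v^+=1.1594  a^+=0.4358
step 5: x_pred=5.6306  r=-8.4706  x^+=-1.2645  v^+=0.4389  a^+=-3.7073
step 6: x_pred=-2.0255  r=2.3555  x^+=-0.1081  v^+=-2.1220  a^+=-2.5552
step 7: x_pred=-2.4995  r=2.7895  x^+=-0.2289  v^+=-3.7417  a^+=-1.1907

x_post = -0.2289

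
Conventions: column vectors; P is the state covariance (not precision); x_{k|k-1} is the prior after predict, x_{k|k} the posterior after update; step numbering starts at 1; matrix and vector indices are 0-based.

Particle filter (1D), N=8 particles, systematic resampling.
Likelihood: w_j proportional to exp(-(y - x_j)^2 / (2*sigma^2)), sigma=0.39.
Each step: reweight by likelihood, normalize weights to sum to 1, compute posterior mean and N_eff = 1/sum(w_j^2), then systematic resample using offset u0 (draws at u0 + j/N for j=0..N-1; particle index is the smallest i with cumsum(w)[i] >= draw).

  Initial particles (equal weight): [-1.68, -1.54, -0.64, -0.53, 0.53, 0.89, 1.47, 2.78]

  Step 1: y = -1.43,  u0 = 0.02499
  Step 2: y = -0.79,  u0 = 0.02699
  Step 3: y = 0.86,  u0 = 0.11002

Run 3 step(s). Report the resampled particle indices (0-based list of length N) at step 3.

resampled_idx = [4, 4, 5, 5, 6, 6, 7, 7]

step 1: w=[0.4126, 0.4869, 0.0651, 0.0353, 0.0000, 0.0000, 0.0000, 0.0000]  mean=-1.5034  Neff=2.4223  idx=[0, 0, 0, 0, 1, 1, 1, 2]
step 2: w=[0.0436, 0.0436, 0.0436, 0.0436, 0.0928, 0.0928, 0.0928, 0.5473]  mean=-1.0718  Neff=3.0031  idx=[0, 3, 5, 6, 7, 7, 7, 7]
step 3: w=[0.0000, 0.0000, 0.0000, 0.0000, 0.2500, 0.2500, 0.2500, 0.2500]  mean=-0.6400  Neff=4.0000  idx=[4, 4, 5, 5, 6, 6, 7, 7]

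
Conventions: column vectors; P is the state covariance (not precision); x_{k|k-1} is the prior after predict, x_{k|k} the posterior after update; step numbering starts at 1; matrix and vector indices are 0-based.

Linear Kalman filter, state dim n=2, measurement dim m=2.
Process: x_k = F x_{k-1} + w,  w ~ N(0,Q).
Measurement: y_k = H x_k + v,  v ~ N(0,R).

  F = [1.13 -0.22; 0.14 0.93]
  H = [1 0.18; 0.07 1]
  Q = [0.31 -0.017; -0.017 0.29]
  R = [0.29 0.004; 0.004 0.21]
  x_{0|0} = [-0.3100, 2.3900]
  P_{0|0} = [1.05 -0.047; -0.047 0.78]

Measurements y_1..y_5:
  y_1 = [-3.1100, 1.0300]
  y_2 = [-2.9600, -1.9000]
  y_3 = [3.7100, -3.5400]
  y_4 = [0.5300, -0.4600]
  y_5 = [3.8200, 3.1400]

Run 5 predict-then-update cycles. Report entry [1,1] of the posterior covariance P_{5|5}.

step 1: x^-=[-0.8761, 2.1793]  P^-=[1.7119 -0.0584; -0.0584 0.9730]  S=[2.0124 0.2398; 0.2398 1.1832]  K=[0.8600 -0.1224; -0.0406 0.8271]  nu=[-2.6262, -1.0880]  x^+=[-3.0015, 1.3860]  P^+=[0.2562 -0.0402; -0.0402 0.1763]
step 2: x^-=[-3.6966, 0.8687]  P^-=[0.6656 -0.0536; -0.0536 0.4371]  S=[0.9505 0.0750; 0.0750 0.6428]  K=[0.6974 -0.0922; -0.0270 0.6772]  nu=[0.5803, -2.5100]  x^+=[-3.0604, -0.8468]  P^+=[0.2075 -0.0311; -0.0311 0.1443]
step 3: x^-=[-3.2720, -1.2160]  P^-=[0.5974 -0.0454; -0.0454 0.4108]  S=[0.8843 0.0738; 0.0738 0.6173]  K=[0.6735 -0.0863; -0.0231 0.6630]  nu=[7.2009, -2.0950]  x^+=[1.7584, -2.7709]  P^+=[0.2003 -0.0294; -0.0294 0.1412]
step 4: x^-=[2.5966, -2.3308]  P^-=[0.5872 -0.0442; -0.0442 0.4084]  S=[0.8745 0.0738; 0.0738 0.6151]  K=[0.6696 -0.0855; -0.0224 0.6616]  nu=[-1.6470, 1.6891]  x^+=[1.3494, -1.1765]  P^+=[0.1991 -0.0292; -0.0292 0.1409]
step 5: x^-=[1.7837, -0.9052]  P^-=[0.5856 -0.0441; -0.0441 0.4082]  S=[0.8729 0.0738; 0.0738 0.6148]  K=[0.6689 -0.0854; -0.0223 0.6615]  nu=[2.1993, 3.9203]  x^+=[2.9202, 1.6390]  P^+=[0.1989 -0.0292; -0.0292 0.1409]

P_post[1,1] = 0.1409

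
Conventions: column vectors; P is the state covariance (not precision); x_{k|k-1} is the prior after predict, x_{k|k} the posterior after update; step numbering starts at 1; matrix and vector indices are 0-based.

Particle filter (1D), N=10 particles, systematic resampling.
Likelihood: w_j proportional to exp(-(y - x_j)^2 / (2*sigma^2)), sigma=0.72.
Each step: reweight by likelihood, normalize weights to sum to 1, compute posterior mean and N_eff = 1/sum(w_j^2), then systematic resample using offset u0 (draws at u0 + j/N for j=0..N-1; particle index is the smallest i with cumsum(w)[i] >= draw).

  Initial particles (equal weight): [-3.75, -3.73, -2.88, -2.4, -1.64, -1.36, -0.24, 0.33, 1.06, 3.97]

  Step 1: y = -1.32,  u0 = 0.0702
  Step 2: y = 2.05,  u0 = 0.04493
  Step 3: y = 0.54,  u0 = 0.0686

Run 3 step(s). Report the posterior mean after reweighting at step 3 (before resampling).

step 1: w=[0.0012, 0.0014, 0.0350, 0.1188, 0.3315, 0.3653, 0.1188, 0.0265, 0.0016, 0.0000]  mean=-1.4541  Neff=3.6563  idx=[3, 4, 4, 4, 4, 5, 5, 5, 6, 6]
step 2: w=[0.0000, 0.0002, 0.0002, 0.0002, 0.0002, 0.0011, 0.0011, 0.0011, 0.4981, 0.4981]  mean=-0.2444  Neff=2.0152  idx=[8, 8, 8, 8, 8, 9, 9, 9, 9, 9]
step 3: w=[0.1000, 0.1000, 0.1000, 0.1000, 0.1000, 0.1000, 0.1000, 0.1000, 0.1000, 0.1000]  mean=-0.2400  Neff=10.0000  idx=[0, 1, 2, 3, 4, 5, 6, 7, 8, 9]

post_mean = -0.2400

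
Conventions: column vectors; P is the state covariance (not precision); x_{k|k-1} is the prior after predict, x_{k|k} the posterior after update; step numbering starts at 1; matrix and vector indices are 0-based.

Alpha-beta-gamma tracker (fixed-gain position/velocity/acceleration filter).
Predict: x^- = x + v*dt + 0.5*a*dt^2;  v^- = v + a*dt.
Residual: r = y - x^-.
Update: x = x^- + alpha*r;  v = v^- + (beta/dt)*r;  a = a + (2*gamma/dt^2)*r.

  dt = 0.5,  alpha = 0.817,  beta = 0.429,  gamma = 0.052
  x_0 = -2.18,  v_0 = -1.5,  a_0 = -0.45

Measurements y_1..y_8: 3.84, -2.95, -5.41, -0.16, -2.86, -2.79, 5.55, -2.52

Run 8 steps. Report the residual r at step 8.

step 1: x_pred=-2.9863  r=6.8262  x^+=2.5908  v^+=4.1319  a^+=2.3897
step 2: x_pred=4.9555  r=-7.9055  x^+=-1.5033  v^+=-1.4561  a^+=-0.8990
step 3: x_pred=-2.3437  r=-3.0663  x^+=-4.8489  v^+=-4.5365  a^+=-2.1745
step 4: x_pred=-7.3889  r=7.2289  x^+=-1.4829  v^+=0.5787  a^+=0.8327
step 5: x_pred=-1.0895  r=-1.7705  x^+=-2.5360  v^+=-0.5241  a^+=0.0962
step 6: x_pred=-2.7860  r=-0.0040  x^+=-2.7893  v^+=-0.4794  a^+=0.0945
step 7: x_pred=-3.0172  r=8.5672  x^+=3.9822  v^+=6.9185  a^+=3.6584
step 8: x_pred=7.8987  r=-10.4187  x^+=-0.6134  v^+=-0.1916  a^+=-0.6758

resid = -10.4187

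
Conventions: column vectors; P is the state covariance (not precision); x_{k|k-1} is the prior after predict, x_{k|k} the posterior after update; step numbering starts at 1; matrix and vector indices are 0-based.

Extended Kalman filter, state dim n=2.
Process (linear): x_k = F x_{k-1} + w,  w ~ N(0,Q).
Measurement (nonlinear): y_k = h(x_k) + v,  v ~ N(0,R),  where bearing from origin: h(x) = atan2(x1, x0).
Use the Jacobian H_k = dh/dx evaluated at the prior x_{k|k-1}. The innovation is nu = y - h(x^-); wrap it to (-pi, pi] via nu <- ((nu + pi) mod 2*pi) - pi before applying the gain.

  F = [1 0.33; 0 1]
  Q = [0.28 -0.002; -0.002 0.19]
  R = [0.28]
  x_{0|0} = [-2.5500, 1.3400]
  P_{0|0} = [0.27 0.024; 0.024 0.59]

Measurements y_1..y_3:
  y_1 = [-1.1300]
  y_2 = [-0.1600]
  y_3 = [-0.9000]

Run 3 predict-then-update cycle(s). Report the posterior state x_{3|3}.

step 1: x^-=[-2.1078, 1.3400]  P^-=[0.6301 0.2167; 0.2167 0.7800]  H_jac=[-0.2148 -0.3379]  S=[0.4296]  K=[-0.4855; -0.7219]  nu=[2.5779]  x^+=[-3.3594, -0.5209]  P^+=[0.5288 0.0661; 0.0661 0.5562]
step 2: x^-=[-3.5313, -0.5209]  P^-=[0.9131 0.2477; 0.2477 0.7462]  H_jac=[0.0409 -0.2772]  S=[0.3332]  K=[-0.0940; -0.5902]  nu=[2.8351]  x^+=[-3.7977, -2.1942]  P^+=[0.9101 0.2292; 0.2292 0.6301]
step 3: x^-=[-4.5218, -2.1942]  P^-=[1.4100 0.4351; 0.4351 0.8201]  H_jac=[0.0869 -0.1790]  S=[0.3034]  K=[0.1470; -0.3593]  nu=[1.7898]  x^+=[-4.2588, -2.8373]  P^+=[1.4034 0.4511; 0.4511 0.7809]

x_post = [-4.2588, -2.8373]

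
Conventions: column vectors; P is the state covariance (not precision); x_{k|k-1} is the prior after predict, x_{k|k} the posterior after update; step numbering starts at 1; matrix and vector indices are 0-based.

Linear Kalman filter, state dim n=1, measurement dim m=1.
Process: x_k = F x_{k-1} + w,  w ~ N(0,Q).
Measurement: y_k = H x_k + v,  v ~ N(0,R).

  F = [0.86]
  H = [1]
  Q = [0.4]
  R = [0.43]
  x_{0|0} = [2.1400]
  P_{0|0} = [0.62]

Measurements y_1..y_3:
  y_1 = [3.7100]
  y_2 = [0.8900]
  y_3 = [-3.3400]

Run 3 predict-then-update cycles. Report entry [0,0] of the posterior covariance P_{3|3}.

step 1: x^-=[1.8404]  P^-=[0.8586]  S=[1.2886]  K=[0.6663]  nu=[1.8696]  x^+=[3.0861]  P^+=[0.2865]
step 2: x^-=[2.6540]  P^-=[0.6119]  S=[1.0419]  K=[0.5873]  nu=[-1.7640]  x^+=[1.6180]  P^+=[0.2525]
step 3: x^-=[1.3915]  P^-=[0.5868]  S=[1.0168]  K=[0.5771]  nu=[-4.7315]  x^+=[-1.3390]  P^+=[0.2482]

P_post[0,0] = 0.2482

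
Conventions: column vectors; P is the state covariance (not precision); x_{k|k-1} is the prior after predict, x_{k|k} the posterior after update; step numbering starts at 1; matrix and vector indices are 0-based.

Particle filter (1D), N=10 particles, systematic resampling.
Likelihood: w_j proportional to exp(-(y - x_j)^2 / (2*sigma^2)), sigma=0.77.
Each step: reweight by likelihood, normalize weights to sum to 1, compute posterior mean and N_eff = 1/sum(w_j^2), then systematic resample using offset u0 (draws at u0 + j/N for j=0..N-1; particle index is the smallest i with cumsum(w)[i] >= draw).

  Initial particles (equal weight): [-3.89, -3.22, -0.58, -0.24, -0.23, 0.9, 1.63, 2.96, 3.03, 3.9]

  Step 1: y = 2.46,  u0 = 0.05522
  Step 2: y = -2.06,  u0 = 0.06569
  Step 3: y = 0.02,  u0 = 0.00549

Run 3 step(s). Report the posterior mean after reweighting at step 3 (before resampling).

post_mean = 1.6300

step 1: w=[0.0000, 0.0000, 0.0002, 0.0009, 0.0009, 0.0527, 0.2295, 0.3324, 0.3120, 0.0714]  mean=2.6288  Neff=3.7260  idx=[6, 6, 6, 7, 7, 7, 8, 8, 8, 9]
step 2: w=[0.3333, 0.3333, 0.3333, 0.0000, 0.0000, 0.0000, 0.0000, 0.0000, 0.0000, 0.0000]  mean=1.6301  Neff=3.0005  idx=[0, 0, 0, 1, 1, 1, 1, 2, 2, 2]
step 3: w=[0.1000, 0.1000, 0.1000, 0.1000, 0.1000, 0.1000, 0.1000, 0.1000, 0.1000, 0.1000]  mean=1.6300  Neff=10.0000  idx=[0, 1, 2, 3, 4, 5, 6, 7, 8, 9]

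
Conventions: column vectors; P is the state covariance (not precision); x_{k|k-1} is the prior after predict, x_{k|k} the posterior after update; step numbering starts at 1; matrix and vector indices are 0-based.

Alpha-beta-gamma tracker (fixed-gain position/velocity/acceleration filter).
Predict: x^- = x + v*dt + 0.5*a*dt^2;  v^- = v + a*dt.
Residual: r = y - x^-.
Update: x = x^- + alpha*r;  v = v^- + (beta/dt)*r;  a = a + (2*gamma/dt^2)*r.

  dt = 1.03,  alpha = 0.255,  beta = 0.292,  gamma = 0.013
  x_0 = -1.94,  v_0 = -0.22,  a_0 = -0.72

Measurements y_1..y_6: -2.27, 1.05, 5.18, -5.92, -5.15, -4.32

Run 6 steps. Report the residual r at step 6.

resid = 1.1372

step 1: x_pred=-2.5485  r=0.2785  x^+=-2.4775  v^+=-0.8826  a^+=-0.7132
step 2: x_pred=-3.7649  r=4.8149  x^+=-2.5371  v^+=-0.2522  a^+=-0.5952
step 3: x_pred=-3.1126  r=8.2926  x^+=-0.9980  v^+=1.4857  a^+=-0.3919
step 4: x_pred=0.3244  r=-6.2444  x^+=-1.2679  v^+=-0.6883  a^+=-0.5450
step 5: x_pred=-2.2659  r=-2.8841  x^+=-3.0014  v^+=-2.0672  a^+=-0.6157
step 6: x_pred=-5.4572  r=1.1372  x^+=-5.1672  v^+=-2.3789  a^+=-0.5878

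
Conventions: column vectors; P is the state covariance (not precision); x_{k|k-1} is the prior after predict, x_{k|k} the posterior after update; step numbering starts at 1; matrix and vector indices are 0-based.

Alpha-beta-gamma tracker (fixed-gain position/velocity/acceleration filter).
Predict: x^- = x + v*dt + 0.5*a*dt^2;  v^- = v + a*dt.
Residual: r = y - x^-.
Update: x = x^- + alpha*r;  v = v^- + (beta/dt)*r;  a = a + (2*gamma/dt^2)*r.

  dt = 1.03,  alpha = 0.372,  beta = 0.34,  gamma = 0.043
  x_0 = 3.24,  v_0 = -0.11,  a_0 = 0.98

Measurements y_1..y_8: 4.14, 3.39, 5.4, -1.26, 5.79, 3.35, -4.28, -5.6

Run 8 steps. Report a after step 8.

a_post = -0.9058

step 1: x_pred=3.6465  r=0.4935  x^+=3.8301  v^+=1.0623  a^+=1.0200
step 2: x_pred=5.4653  r=-2.0753  x^+=4.6933  v^+=1.4278  a^+=0.8518
step 3: x_pred=6.6158  r=-1.2158  x^+=6.1635  v^+=1.9038  a^+=0.7532
step 4: x_pred=8.5240  r=-9.7840  x^+=4.8844  v^+=-0.5500  a^+=-0.0399
step 5: x_pred=4.2966  r=1.4934  x^+=4.8522  v^+=-0.0982  a^+=0.0811
step 6: x_pred=4.7941  r=-1.4441  x^+=4.2569  v^+=-0.4913  a^+=-0.0359
step 7: x_pred=3.7318  r=-8.0118  x^+=0.7514  v^+=-3.1730  a^+=-0.6854
step 8: x_pred=-2.8803  r=-2.7197  x^+=-3.8920  v^+=-4.7767  a^+=-0.9058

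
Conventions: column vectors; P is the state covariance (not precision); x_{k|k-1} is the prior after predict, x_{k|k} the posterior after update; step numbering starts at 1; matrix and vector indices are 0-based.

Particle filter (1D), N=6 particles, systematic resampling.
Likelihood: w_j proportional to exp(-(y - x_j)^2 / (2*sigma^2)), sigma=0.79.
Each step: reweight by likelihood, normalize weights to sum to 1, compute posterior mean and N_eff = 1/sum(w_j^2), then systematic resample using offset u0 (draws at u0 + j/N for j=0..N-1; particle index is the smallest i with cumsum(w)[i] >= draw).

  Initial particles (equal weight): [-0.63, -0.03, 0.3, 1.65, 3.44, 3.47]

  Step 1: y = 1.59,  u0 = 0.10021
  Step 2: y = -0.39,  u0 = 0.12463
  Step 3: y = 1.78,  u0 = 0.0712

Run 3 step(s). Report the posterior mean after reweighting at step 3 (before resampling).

step 1: w=[0.0126, 0.0801, 0.1728, 0.6536, 0.0422, 0.0386]  mean=1.3993  Neff=2.1417  idx=[2, 3, 3, 3, 3, 4]
step 2: w=[0.8273, 0.0432, 0.0432, 0.0432, 0.0432, 0.0000]  mean=0.5332  Neff=1.4455  idx=[0, 0, 0, 0, 0, 4]
step 3: w=[0.0934, 0.0934, 0.0934, 0.0934, 0.0934, 0.5329]  mean=1.0194  Neff=3.0522  idx=[0, 2, 4, 5, 5, 5]

post_mean = 1.0194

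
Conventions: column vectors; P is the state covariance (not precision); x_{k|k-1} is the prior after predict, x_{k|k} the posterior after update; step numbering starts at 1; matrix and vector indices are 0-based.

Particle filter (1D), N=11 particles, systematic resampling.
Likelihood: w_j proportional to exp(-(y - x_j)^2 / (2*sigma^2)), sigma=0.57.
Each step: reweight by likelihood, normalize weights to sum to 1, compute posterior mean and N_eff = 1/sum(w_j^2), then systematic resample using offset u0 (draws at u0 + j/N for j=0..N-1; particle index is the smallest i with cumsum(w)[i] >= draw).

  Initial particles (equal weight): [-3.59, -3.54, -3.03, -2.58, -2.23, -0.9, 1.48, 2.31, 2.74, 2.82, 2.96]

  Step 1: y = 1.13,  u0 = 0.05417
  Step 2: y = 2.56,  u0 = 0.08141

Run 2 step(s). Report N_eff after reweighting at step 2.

step 1: w=[0.0000, 0.0000, 0.0000, 0.0000, 0.0000, 0.0018, 0.8417, 0.1192, 0.0188, 0.0125, 0.0059]  mean=1.6239  Neff=1.3826  idx=[6, 6, 6, 6, 6, 6, 6, 6, 6, 7, 8]
step 2: w=[0.0495, 0.0495, 0.0495, 0.0495, 0.0495, 0.0495, 0.0495, 0.0495, 0.0495, 0.2707, 0.2836]  mean=2.0620  Neff=5.6885  idx=[1, 3, 5, 7, 8, 9, 9, 10, 10, 10, 10]

N_eff = 5.6885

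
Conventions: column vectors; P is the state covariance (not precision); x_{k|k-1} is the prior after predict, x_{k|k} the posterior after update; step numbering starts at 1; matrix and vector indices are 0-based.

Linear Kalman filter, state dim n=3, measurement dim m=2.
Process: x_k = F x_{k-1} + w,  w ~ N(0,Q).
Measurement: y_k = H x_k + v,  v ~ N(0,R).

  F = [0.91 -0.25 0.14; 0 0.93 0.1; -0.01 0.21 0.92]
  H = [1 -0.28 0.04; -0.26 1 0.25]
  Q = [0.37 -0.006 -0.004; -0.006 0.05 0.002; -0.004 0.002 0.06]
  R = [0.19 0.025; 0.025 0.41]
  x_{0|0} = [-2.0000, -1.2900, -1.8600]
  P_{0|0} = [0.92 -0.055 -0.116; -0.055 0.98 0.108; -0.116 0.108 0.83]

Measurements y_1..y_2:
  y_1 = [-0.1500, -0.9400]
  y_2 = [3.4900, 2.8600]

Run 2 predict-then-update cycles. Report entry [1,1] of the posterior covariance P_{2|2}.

step 1: x^-=[-1.7579, -1.3857, -1.9621]  P^-=[1.1973 -0.2680 -0.0862; -0.2680 0.9260 0.3651; -0.0862 0.3651 0.8499]  S=[1.5962 -0.8562; -0.8562 1.8031]  K=[0.8267 0.0593; 0.0029 0.6042; 0.1097 0.3848]  nu=[1.2984, 0.4792]  x^+=[-0.6560, -1.0924, -1.6353]  P^+=[0.1839 0.0914 0.0059; 0.0914 0.2708 0.0030; 0.0059 0.0030 0.6360]
step 2: x^-=[-0.5528, -1.1795, -1.7274]  P^-=[0.5114 0.0181 0.0840; 0.0181 0.2911 0.1152; 0.0840 0.1152 0.6109]  S=[0.7192 -0.1473; -0.1473 0.8111]  K=[0.7114 0.0135; -0.0023 0.3882; 0.1745 0.3351]  nu=[3.7817, 4.3276]  x^+=[2.1959, 0.4919, 0.3828]  P^+=[0.1500 0.0557 0.0265; 0.0557 0.1686 0.0198; 0.0265 0.0198 0.5152]

P_post[1,1] = 0.1686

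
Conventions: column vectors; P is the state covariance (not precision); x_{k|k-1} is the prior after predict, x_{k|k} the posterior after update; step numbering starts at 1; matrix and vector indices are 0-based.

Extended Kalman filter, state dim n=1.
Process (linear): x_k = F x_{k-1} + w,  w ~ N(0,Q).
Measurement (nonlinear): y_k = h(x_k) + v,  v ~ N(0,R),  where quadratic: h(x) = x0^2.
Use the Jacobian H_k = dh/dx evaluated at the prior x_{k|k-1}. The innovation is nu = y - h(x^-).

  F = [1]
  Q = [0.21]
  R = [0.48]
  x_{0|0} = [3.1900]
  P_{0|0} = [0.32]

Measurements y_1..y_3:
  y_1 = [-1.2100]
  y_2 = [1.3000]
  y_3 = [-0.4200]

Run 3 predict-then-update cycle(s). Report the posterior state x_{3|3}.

x_post = [0.6294]

step 1: x^-=[3.1900]  P^-=[0.5300]  H_jac=[6.3800]  S=[22.0533]  K=[0.1533]  nu=[-11.3861]  x^+=[1.4442]  P^+=[0.0115]
step 2: x^-=[1.4442]  P^-=[0.2215]  H_jac=[2.8884]  S=[2.3282]  K=[0.2748]  nu=[-0.7857]  x^+=[1.2283]  P^+=[0.0457]
step 3: x^-=[1.2283]  P^-=[0.2557]  H_jac=[2.4565]  S=[2.0228]  K=[0.3105]  nu=[-1.9286]  x^+=[0.6294]  P^+=[0.0607]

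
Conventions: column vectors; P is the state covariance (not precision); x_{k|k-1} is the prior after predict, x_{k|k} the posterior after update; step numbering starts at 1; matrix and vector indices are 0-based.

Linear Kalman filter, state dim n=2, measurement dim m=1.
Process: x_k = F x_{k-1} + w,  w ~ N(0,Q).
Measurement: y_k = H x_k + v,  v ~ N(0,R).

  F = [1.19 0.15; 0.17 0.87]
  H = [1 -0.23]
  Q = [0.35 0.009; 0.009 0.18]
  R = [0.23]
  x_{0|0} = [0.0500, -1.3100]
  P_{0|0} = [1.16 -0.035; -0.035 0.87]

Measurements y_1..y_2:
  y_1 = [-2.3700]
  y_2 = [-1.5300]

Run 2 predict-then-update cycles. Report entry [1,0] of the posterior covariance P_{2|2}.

step 1: x^-=[-0.1370, -1.1312]  P^-=[1.9998 0.3201; 0.3201 0.8617]  S=[2.1281]  K=[0.9051; 0.0573]  nu=[-2.4932]  x^+=[-2.3936, -1.2740]  P^+=[0.2564 0.2098; 0.2098 0.8547]
step 2: x^-=[-3.0394, -1.5153]  P^-=[0.8072 0.3949; 0.3949 0.8964]  S=[0.9030]  K=[0.7934; 0.2090]  nu=[1.1609]  x^+=[-2.1184, -1.2726]  P^+=[0.2389 0.2452; 0.2452 0.8569]

P_post[1,0] = 0.2452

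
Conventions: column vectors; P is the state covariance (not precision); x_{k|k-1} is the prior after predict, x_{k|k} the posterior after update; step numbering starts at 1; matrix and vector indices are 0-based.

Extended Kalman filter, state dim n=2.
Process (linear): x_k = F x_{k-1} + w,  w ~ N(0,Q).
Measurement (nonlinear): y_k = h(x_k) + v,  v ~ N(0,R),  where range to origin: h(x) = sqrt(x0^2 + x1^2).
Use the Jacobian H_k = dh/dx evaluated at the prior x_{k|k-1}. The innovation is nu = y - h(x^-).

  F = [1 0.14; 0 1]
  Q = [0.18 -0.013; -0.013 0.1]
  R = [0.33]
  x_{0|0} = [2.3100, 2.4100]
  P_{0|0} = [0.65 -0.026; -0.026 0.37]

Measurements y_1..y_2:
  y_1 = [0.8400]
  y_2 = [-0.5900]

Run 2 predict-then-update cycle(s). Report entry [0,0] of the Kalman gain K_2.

step 1: x^-=[2.6474, 2.4100]  P^-=[0.8300 0.0128; 0.0128 0.4700]  H_jac=[0.7395 0.6732]  S=[1.0096]  K=[0.6165; 0.3228]  nu=[-2.7401]  x^+=[0.9583, 1.5256]  P^+=[0.4463 -0.1881; -0.1881 0.3648]
step 2: x^-=[1.1719, 1.5256]  P^-=[0.5808 -0.1500; -0.1500 0.4648]  H_jac=[0.6092 0.7930]  S=[0.6929]  K=[0.3389; 0.4001]  nu=[-2.5137]  x^+=[0.3199, 0.5198]  P^+=[0.5012 -0.2440; -0.2440 0.3539]

K[0,0] = 0.3389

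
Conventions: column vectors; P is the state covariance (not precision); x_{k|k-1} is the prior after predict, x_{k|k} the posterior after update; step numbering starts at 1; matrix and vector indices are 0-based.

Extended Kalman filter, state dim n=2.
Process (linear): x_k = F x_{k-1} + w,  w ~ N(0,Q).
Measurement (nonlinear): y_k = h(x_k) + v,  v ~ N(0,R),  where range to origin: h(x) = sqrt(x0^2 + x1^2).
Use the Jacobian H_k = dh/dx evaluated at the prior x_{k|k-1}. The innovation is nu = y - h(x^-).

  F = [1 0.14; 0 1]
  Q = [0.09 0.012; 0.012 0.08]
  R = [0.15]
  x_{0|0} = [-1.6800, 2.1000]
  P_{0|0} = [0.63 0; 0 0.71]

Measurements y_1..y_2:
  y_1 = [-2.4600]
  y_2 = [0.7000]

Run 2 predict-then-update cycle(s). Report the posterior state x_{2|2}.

x_post = [0.7478, -0.8598]

step 1: x^-=[-1.3860, 2.1000]  P^-=[0.7339 0.1114; 0.1114 0.7900]  H_jac=[-0.5508 0.8346]  S=[0.8206]  K=[-0.3794; 0.7287]  nu=[-4.9761]  x^+=[0.5018, -1.5264]  P^+=[0.6158 0.3383; 0.3383 0.3542]
step 2: x^-=[0.2881, -1.5264]  P^-=[0.8075 0.3998; 0.3998 0.4342]  H_jac=[0.1855 -0.9826]  S=[0.4513]  K=[-0.5387; -0.7811]  nu=[-0.8533]  x^+=[0.7478, -0.8598]  P^+=[0.6765 0.2099; 0.2099 0.1589]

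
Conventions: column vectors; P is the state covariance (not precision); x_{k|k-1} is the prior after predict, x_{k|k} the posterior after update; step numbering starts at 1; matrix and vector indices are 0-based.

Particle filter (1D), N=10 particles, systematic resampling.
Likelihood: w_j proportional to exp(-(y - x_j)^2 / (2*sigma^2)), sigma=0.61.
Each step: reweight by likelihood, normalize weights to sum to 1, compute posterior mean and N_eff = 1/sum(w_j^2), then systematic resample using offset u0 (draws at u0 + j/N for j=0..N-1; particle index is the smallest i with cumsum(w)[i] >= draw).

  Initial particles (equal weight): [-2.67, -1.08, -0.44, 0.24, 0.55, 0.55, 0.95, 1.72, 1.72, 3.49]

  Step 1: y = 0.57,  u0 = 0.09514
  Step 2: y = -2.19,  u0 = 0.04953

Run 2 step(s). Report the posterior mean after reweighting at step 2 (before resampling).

post_mean = 0.3122

step 1: w=[0.0000, 0.0060, 0.0590, 0.2007, 0.2322, 0.2322, 0.1913, 0.0393, 0.0393, 0.0000]  mean=0.5881  Neff=5.2267  idx=[3, 3, 4, 4, 4, 5, 5, 6, 6, 8]
step 2: w=[0.3861, 0.3861, 0.0448, 0.0448, 0.0448, 0.0448, 0.0448, 0.0019, 0.0019, 0.0000]  mean=0.3122  Neff=3.2452  idx=[0, 0, 0, 0, 1, 1, 1, 1, 3, 5]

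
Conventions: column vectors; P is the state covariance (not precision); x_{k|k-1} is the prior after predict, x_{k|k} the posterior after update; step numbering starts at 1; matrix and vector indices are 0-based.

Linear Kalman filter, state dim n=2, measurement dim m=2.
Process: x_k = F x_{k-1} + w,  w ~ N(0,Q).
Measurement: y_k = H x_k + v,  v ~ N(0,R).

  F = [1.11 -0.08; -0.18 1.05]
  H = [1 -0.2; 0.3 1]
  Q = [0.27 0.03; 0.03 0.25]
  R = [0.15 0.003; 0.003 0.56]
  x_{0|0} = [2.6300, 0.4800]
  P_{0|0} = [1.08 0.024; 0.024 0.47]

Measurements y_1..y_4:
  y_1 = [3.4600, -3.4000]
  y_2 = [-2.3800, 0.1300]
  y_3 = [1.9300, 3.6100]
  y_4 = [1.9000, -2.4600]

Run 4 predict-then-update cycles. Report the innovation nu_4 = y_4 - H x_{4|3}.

step 1: x^-=[2.8809, 0.0306]  P^-=[1.5994 -0.1969; -0.1969 0.7941]  S=[1.8600 0.1389; 0.1389 1.3799]  K=[0.8723 0.1172; -0.2328 0.5561]  nu=[0.5852, -4.2949]  x^+=[2.8880, -2.4940]  P^+=[0.1367 0.0273; 0.0273 0.3025]
step 2: x^-=[3.4052, -3.1385]  P^-=[0.4355 0.0094; 0.0094 0.5777]  S=[0.6048 0.0270; 0.0270 1.1825]  K=[0.7123 0.1022; -0.1975 0.4954]  nu=[-6.4129, 2.2470]  x^+=[-0.9333, -0.7587]  P^+=[0.1123 0.0257; 0.0257 0.2691]
step 3: x^-=[-0.9753, -0.6286]  P^-=[0.4055 0.0153; 0.0153 0.5406]  S=[0.5710 0.0309; 0.0309 1.1463]  K=[0.6994 0.1006; -0.1886 0.4807]  nu=[2.7795, 4.5312]  x^+=[1.4245, 1.0253]  P^+=[0.1103 0.0254; 0.0254 0.2610]
step 4: x^-=[1.4992, 0.8202]  P^-=[0.4030 0.0160; 0.0160 0.5318]  S=[0.5679 0.0326; 0.0326 1.1376]  K=[0.6983 0.1003; -0.1865 0.4770]  nu=[0.5649, -3.7299]  x^+=[1.5194, -1.0643]  P^+=[0.1101 0.0252; 0.0252 0.2590]

innov = [0.5649, -3.7299]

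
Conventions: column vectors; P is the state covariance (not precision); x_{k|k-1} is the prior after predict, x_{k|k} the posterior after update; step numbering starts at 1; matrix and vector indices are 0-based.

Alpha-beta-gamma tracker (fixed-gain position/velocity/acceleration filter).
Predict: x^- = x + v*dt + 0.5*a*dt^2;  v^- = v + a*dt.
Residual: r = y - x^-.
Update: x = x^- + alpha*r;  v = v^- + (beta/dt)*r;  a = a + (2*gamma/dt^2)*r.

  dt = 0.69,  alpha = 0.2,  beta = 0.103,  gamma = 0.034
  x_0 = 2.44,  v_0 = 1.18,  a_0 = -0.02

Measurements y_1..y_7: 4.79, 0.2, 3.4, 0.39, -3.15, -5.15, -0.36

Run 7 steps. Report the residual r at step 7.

resid = 4.4062

step 1: x_pred=3.2494  r=1.5406  x^+=3.5576  v^+=1.3962  a^+=0.2000
step 2: x_pred=4.5685  r=-4.3685  x^+=3.6948  v^+=0.8821  a^+=-0.4239
step 3: x_pred=4.2025  r=-0.8025  x^+=4.0420  v^+=0.4698  a^+=-0.5385
step 4: x_pred=4.2380  r=-3.8480  x^+=3.4684  v^+=-0.4762  a^+=-1.0881
step 5: x_pred=2.8808  r=-6.0308  x^+=1.6746  v^+=-2.1273  a^+=-1.9495
step 6: x_pred=-0.2573  r=-4.8927  x^+=-1.2358  v^+=-4.2028  a^+=-2.6483
step 7: x_pred=-4.7662  r=4.4062  x^+=-3.8849  v^+=-5.3724  a^+=-2.0190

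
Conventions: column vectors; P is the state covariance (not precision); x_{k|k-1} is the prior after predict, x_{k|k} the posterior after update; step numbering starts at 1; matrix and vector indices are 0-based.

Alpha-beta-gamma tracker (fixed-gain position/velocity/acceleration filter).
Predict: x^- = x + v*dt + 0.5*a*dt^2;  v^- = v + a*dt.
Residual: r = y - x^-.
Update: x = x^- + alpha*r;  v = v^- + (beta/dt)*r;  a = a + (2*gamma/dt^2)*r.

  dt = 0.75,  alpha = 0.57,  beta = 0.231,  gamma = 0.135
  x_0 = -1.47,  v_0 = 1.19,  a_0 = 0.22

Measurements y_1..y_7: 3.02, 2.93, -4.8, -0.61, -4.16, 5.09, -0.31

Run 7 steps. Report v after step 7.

v_post = -1.9439

step 1: x_pred=-0.5156  r=3.5356  x^+=1.4997  v^+=2.4440  a^+=1.9171
step 2: x_pred=3.8718  r=-0.9418  x^+=3.3350  v^+=3.5917  a^+=1.4650
step 3: x_pred=6.4408  r=-11.2408  x^+=0.0335  v^+=1.2283  a^+=-3.9306
step 4: x_pred=-0.1507  r=-0.4593  x^+=-0.4125  v^+=-1.8611  a^+=-4.1510
step 5: x_pred=-2.9758  r=-1.1842  x^+=-3.6508  v^+=-5.3391  a^+=-4.7195
step 6: x_pred=-8.9825  r=14.0725  x^+=-0.9612  v^+=-4.5444  a^+=2.0353
step 7: x_pred=-3.7970  r=3.4870  x^+=-1.8094  v^+=-1.9439  a^+=3.7091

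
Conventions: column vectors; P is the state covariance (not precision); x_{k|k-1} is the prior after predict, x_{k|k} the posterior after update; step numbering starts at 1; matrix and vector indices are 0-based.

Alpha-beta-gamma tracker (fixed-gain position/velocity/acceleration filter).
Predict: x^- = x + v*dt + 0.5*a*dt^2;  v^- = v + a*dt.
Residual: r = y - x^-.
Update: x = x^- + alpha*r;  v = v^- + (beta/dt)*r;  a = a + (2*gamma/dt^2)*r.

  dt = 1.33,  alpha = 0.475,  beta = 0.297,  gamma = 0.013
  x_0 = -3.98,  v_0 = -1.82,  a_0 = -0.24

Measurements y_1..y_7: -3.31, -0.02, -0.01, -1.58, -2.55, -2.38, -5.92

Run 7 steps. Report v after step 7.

v_post = -1.1165

step 1: x_pred=-6.6129  r=3.3029  x^+=-5.0440  v^+=-1.4016  a^+=-0.1915
step 2: x_pred=-7.0775  r=7.0575  x^+=-3.7252  v^+=-0.0803  a^+=-0.0877
step 3: x_pred=-3.9095  r=3.8995  x^+=-2.0573  v^+=0.6739  a^+=-0.0304
step 4: x_pred=-1.1879  r=-0.3921  x^+=-1.3742  v^+=0.5459  a^+=-0.0362
step 5: x_pred=-0.6801  r=-1.8699  x^+=-1.5683  v^+=0.0802  a^+=-0.0636
step 6: x_pred=-1.5179  r=-0.8621  x^+=-1.9274  v^+=-0.1969  a^+=-0.0763
step 7: x_pred=-2.2569  r=-3.6631  x^+=-3.9968  v^+=-1.1165  a^+=-0.1302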